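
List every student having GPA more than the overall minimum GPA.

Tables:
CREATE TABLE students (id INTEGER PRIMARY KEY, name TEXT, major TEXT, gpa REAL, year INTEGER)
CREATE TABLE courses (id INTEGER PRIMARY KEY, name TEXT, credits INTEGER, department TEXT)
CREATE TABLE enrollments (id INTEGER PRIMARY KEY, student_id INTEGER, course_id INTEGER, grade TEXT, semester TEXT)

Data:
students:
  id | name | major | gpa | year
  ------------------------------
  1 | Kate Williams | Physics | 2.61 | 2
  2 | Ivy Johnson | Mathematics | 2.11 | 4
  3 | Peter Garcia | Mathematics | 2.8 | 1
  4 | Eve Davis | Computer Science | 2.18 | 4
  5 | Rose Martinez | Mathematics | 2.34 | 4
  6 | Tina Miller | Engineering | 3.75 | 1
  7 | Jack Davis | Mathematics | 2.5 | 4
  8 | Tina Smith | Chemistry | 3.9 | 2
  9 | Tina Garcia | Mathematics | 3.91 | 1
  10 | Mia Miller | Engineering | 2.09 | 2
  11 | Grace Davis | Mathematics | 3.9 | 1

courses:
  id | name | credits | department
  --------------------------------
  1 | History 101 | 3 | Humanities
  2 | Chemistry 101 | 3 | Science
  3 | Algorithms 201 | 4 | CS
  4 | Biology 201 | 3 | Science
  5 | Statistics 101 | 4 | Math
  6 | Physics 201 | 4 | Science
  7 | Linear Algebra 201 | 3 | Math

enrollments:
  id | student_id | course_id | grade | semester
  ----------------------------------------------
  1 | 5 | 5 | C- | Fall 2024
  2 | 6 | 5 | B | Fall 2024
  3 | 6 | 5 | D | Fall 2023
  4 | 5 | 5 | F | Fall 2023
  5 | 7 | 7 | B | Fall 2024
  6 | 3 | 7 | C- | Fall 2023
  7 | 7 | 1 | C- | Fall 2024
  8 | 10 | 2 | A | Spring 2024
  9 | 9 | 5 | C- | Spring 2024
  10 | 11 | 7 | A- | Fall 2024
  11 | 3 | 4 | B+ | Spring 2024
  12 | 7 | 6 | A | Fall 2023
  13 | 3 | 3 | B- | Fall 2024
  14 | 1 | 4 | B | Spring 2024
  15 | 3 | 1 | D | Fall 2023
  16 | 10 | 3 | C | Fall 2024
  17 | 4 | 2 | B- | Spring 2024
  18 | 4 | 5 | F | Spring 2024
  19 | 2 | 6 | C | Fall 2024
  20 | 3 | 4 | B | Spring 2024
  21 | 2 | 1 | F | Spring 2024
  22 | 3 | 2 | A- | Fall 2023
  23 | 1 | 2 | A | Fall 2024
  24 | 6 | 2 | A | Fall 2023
SELECT name, gpa FROM students WHERE gpa > (SELECT MIN(gpa) FROM students)

Execution result:
name | gpa
Kate Williams | 2.61
Ivy Johnson | 2.11
Peter Garcia | 2.80
Eve Davis | 2.18
Rose Martinez | 2.34
Tina Miller | 3.75
Jack Davis | 2.50
Tina Smith | 3.90
Tina Garcia | 3.91
Grace Davis | 3.90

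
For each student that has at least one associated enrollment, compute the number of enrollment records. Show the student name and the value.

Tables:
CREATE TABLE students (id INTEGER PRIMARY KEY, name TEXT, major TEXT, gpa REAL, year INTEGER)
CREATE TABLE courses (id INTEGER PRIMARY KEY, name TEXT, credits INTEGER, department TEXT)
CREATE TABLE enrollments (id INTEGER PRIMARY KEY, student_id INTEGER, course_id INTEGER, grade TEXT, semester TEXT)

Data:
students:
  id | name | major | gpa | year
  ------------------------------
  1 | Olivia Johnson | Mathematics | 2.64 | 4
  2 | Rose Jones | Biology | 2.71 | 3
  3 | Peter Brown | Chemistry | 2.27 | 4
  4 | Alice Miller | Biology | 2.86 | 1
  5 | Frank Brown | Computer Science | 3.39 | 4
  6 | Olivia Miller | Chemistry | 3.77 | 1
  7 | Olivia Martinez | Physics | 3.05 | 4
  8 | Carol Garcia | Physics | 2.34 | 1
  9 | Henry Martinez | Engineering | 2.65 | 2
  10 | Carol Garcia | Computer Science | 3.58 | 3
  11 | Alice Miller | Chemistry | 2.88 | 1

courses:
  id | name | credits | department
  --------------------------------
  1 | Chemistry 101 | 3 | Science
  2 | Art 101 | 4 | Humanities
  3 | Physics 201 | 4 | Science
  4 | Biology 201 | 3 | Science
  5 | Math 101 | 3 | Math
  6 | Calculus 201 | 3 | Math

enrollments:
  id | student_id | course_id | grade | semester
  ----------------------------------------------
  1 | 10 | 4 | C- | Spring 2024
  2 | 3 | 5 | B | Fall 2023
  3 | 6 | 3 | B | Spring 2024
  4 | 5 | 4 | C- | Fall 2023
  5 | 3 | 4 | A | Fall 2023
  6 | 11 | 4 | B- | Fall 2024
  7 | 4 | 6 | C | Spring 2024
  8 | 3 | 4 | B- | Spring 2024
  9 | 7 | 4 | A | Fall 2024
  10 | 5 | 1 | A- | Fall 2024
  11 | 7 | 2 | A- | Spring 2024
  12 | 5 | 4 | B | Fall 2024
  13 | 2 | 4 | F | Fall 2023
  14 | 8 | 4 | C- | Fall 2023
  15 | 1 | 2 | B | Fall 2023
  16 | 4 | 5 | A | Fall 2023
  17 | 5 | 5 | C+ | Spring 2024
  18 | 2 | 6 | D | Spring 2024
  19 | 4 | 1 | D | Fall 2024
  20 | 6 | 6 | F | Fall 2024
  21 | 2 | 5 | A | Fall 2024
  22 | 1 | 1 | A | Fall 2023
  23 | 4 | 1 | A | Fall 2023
SELECT p.name, COUNT(*) AS n FROM enrollments c JOIN students p ON c.student_id = p.id GROUP BY p.id, p.name

Execution result:
name | n
Olivia Johnson | 2
Rose Jones | 3
Peter Brown | 3
Alice Miller | 4
Frank Brown | 4
Olivia Miller | 2
Olivia Martinez | 2
Carol Garcia | 1
Carol Garcia | 1
Alice Miller | 1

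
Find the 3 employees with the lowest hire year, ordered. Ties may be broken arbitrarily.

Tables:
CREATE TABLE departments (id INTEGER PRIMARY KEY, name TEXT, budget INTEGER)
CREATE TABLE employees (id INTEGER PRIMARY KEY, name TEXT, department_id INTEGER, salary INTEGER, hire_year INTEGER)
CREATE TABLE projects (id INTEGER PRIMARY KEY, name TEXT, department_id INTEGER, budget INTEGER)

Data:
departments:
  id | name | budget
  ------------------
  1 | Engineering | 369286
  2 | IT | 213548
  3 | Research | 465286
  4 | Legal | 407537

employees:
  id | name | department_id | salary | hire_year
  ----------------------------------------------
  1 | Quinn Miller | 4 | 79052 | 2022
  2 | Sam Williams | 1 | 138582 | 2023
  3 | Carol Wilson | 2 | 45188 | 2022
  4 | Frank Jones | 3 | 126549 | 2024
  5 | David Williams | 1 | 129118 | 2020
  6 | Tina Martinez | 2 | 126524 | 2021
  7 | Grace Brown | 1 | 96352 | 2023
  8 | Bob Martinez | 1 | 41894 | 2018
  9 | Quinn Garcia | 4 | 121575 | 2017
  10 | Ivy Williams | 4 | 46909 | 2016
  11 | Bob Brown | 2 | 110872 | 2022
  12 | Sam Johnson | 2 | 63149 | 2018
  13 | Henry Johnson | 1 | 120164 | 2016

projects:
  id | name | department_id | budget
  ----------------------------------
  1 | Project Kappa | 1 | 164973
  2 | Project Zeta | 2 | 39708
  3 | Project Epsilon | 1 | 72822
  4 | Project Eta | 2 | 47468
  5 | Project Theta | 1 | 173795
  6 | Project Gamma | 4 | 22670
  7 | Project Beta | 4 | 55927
SELECT name, hire_year FROM employees ORDER BY hire_year ASC LIMIT 3

Execution result:
name | hire_year
Ivy Williams | 2016
Henry Johnson | 2016
Quinn Garcia | 2017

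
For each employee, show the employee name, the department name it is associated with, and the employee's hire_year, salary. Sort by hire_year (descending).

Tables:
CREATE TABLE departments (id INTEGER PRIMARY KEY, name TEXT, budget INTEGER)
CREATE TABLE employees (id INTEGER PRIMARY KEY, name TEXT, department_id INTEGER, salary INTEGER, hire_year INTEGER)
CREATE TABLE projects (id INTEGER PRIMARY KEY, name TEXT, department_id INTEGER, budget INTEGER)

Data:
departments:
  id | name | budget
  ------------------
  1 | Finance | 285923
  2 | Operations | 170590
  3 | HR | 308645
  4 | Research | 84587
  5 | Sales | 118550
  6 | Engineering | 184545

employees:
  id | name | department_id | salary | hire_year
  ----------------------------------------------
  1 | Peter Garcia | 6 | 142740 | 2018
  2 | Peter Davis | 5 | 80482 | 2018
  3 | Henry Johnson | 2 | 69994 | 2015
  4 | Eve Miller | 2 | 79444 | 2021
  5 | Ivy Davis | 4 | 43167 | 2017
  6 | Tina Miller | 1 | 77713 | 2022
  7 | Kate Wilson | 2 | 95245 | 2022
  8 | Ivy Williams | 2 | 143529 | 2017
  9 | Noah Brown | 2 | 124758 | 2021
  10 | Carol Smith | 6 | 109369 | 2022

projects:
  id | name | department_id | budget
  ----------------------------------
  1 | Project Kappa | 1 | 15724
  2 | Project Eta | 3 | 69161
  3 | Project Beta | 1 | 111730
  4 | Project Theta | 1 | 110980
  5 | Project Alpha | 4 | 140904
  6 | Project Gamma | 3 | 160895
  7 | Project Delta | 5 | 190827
SELECT c.name, p.name AS department, c.hire_year, c.salary FROM employees c JOIN departments p ON c.department_id = p.id ORDER BY c.hire_year DESC

Execution result:
name | department | hire_year | salary
Tina Miller | Finance | 2022 | 77713
Kate Wilson | Operations | 2022 | 95245
Carol Smith | Engineering | 2022 | 109369
Eve Miller | Operations | 2021 | 79444
Noah Brown | Operations | 2021 | 124758
Peter Garcia | Engineering | 2018 | 142740
Peter Davis | Sales | 2018 | 80482
Ivy Davis | Research | 2017 | 43167
Ivy Williams | Operations | 2017 | 143529
Henry Johnson | Operations | 2015 | 69994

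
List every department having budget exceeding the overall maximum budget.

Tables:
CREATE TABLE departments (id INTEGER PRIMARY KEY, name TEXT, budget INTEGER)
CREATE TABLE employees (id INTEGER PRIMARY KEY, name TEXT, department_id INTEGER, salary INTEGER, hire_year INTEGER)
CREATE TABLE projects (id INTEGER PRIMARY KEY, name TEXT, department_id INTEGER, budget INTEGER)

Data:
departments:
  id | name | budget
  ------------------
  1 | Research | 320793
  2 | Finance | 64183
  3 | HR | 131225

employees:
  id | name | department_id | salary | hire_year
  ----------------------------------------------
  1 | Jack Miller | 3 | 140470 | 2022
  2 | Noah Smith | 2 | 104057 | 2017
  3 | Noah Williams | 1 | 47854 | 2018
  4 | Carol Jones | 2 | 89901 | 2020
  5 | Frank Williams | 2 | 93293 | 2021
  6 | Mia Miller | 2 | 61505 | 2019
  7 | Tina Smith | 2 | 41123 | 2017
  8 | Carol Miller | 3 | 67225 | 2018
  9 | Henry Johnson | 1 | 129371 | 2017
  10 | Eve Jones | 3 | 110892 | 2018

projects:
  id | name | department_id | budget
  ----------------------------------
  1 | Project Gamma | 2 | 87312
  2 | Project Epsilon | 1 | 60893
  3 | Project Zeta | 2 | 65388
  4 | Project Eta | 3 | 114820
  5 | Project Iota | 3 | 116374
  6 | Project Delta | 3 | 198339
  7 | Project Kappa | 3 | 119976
SELECT name, budget FROM departments WHERE budget > (SELECT MAX(budget) FROM departments)

Execution result:
(no rows)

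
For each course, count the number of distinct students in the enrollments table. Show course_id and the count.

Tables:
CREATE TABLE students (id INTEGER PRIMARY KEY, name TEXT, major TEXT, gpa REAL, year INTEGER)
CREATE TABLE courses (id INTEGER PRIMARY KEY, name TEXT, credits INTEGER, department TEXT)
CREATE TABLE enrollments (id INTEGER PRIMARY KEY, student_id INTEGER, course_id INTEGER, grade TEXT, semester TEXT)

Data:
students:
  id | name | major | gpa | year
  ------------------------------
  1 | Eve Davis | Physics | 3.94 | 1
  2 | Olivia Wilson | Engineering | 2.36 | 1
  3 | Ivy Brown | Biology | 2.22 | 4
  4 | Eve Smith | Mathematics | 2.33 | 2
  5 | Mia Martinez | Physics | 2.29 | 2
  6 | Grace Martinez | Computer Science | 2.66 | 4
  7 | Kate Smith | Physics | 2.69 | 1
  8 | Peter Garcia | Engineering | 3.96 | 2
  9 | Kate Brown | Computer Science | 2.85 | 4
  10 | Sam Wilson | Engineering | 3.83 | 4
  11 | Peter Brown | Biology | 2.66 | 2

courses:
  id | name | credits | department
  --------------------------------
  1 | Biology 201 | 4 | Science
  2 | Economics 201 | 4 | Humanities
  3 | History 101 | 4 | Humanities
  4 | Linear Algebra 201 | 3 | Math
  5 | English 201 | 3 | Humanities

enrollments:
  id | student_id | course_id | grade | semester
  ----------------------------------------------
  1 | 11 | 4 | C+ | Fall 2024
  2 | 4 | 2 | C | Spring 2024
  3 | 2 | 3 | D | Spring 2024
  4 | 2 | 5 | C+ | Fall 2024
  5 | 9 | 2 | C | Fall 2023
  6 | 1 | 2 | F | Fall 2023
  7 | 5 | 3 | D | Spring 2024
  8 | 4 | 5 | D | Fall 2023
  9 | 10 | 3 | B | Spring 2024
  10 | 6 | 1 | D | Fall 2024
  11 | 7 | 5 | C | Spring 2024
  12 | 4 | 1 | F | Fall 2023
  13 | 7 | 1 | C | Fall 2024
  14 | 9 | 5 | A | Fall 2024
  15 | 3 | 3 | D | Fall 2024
SELECT course_id, COUNT(DISTINCT student_id) AS distinct_student_count FROM enrollments GROUP BY course_id

Execution result:
course_id | distinct_student_count
1 | 3
2 | 3
3 | 4
4 | 1
5 | 4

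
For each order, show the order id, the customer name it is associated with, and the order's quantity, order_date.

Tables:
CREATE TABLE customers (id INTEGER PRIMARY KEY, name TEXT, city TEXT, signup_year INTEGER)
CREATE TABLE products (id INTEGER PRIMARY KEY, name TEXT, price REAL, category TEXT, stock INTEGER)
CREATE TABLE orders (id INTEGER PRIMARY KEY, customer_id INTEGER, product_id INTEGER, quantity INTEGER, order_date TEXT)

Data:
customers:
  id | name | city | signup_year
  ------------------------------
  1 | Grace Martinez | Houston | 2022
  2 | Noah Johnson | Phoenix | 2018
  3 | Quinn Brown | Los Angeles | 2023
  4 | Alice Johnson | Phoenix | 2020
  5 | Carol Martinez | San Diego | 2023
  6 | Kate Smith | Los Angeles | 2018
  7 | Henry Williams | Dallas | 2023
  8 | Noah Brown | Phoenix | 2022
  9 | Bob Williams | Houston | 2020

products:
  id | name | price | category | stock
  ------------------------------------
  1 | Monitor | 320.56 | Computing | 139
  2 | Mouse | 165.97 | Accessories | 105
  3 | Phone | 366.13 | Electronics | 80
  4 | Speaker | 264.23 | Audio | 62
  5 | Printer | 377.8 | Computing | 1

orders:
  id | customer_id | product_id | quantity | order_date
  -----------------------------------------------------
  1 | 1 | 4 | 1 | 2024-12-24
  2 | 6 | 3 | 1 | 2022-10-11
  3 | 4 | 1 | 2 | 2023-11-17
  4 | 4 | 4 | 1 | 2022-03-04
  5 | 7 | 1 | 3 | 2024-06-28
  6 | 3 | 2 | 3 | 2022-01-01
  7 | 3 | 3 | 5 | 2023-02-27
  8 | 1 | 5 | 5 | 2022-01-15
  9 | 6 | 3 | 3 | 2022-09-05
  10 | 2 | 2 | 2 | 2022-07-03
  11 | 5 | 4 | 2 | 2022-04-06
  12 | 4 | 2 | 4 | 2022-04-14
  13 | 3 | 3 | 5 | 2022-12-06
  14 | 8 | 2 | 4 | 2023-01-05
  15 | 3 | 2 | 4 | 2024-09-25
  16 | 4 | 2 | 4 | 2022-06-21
SELECT c.id, p.name AS customer, c.quantity, c.order_date FROM orders c JOIN customers p ON c.customer_id = p.id

Execution result:
id | customer | quantity | order_date
1 | Grace Martinez | 1 | 2024-12-24
2 | Kate Smith | 1 | 2022-10-11
3 | Alice Johnson | 2 | 2023-11-17
4 | Alice Johnson | 1 | 2022-03-04
5 | Henry Williams | 3 | 2024-06-28
6 | Quinn Brown | 3 | 2022-01-01
7 | Quinn Brown | 5 | 2023-02-27
8 | Grace Martinez | 5 | 2022-01-15
9 | Kate Smith | 3 | 2022-09-05
10 | Noah Johnson | 2 | 2022-07-03
11 | Carol Martinez | 2 | 2022-04-06
12 | Alice Johnson | 4 | 2022-04-14
13 | Quinn Brown | 5 | 2022-12-06
14 | Noah Brown | 4 | 2023-01-05
15 | Quinn Brown | 4 | 2024-09-25
16 | Alice Johnson | 4 | 2022-06-21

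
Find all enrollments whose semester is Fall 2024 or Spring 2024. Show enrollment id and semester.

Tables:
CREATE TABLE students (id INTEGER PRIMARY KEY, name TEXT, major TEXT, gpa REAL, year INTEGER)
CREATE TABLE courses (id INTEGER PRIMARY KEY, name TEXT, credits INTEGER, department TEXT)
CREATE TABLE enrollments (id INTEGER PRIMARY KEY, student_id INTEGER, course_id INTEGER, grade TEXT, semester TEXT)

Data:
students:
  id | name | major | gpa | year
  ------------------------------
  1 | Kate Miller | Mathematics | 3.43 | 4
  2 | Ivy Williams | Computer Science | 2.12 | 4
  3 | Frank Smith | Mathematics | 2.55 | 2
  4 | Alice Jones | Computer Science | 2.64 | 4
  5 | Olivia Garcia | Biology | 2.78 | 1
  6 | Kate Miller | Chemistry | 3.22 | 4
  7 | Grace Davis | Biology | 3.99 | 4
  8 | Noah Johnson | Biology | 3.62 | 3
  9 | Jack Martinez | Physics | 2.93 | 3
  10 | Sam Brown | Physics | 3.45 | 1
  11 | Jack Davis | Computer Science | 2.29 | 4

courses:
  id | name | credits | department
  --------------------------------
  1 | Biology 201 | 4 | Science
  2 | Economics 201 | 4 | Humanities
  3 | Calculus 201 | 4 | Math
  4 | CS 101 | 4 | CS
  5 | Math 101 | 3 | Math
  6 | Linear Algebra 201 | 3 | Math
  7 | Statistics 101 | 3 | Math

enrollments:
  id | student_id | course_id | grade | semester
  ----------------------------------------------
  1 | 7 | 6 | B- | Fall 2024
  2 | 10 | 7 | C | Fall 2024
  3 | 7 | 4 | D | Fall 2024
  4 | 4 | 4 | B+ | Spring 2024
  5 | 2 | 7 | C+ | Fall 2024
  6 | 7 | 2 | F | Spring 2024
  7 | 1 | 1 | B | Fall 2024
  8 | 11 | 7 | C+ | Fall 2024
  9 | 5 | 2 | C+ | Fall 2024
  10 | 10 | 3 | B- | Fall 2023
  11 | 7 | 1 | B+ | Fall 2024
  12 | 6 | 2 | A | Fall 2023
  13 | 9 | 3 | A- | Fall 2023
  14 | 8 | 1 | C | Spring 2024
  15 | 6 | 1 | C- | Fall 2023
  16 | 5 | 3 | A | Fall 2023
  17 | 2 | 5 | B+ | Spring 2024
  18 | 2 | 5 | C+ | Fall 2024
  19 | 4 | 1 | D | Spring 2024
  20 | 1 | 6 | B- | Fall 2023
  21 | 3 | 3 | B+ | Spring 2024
SELECT id, semester FROM enrollments WHERE semester IN ('Fall 2024', 'Spring 2024')

Execution result:
id | semester
1 | Fall 2024
2 | Fall 2024
3 | Fall 2024
4 | Spring 2024
5 | Fall 2024
6 | Spring 2024
7 | Fall 2024
8 | Fall 2024
9 | Fall 2024
11 | Fall 2024
14 | Spring 2024
17 | Spring 2024
18 | Fall 2024
19 | Spring 2024
21 | Spring 2024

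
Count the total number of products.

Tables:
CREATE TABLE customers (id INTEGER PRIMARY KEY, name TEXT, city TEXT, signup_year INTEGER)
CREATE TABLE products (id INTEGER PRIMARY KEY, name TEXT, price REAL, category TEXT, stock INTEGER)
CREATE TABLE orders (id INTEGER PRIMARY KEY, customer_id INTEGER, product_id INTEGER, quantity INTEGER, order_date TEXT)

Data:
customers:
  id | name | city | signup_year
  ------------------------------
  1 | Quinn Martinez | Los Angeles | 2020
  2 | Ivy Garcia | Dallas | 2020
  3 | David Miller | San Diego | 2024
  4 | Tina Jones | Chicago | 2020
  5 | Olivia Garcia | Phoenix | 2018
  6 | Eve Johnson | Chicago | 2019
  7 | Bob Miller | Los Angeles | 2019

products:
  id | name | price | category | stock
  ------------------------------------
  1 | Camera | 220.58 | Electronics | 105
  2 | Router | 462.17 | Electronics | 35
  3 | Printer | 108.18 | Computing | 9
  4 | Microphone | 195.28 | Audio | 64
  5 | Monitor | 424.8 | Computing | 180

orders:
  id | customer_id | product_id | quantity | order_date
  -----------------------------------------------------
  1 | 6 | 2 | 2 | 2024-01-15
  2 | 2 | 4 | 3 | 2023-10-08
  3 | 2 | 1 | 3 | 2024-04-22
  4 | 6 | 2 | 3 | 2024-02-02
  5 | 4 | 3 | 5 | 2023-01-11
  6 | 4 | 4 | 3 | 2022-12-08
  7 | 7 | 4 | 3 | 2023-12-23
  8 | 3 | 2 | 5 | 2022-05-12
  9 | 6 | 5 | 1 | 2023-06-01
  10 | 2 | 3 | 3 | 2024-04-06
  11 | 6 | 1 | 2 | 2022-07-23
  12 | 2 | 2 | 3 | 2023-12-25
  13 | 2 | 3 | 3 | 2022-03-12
SELECT COUNT(*) FROM products

Execution result:
5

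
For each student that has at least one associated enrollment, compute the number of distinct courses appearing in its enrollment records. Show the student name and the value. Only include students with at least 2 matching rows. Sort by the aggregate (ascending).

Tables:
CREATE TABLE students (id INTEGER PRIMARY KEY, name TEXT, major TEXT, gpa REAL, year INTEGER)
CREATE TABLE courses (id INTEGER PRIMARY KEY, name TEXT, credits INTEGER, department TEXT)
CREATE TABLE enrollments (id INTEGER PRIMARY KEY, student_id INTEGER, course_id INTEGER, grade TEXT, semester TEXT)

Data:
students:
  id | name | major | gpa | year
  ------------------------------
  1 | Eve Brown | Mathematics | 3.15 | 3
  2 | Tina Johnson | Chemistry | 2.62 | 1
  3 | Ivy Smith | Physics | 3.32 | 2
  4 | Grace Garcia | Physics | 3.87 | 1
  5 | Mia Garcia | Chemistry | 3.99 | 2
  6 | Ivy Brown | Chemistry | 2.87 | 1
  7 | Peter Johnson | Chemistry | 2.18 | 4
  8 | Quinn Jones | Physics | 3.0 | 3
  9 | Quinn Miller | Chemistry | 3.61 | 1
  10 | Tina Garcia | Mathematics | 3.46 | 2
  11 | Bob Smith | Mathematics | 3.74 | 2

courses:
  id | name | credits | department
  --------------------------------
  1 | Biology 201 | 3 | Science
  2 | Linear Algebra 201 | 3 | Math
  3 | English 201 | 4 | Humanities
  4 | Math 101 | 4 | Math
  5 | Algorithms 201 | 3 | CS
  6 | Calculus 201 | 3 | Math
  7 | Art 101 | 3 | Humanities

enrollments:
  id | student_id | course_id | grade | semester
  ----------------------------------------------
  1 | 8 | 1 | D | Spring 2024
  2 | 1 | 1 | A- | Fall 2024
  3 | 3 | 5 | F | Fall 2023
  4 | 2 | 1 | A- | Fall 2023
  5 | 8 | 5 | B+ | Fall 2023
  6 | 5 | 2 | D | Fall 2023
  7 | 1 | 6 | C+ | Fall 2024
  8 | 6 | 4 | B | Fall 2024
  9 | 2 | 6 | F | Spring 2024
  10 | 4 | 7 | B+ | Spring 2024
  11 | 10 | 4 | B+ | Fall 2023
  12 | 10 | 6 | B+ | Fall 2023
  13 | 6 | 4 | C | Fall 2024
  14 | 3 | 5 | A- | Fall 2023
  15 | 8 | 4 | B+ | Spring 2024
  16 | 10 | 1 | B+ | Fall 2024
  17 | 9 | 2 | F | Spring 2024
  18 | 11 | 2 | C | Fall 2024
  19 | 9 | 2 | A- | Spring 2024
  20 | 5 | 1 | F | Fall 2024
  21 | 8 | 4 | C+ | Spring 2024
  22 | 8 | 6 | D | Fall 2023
SELECT p.name, COUNT(DISTINCT c.course_id) AS distinct_course_count FROM enrollments c JOIN students p ON c.student_id = p.id GROUP BY p.id, p.name HAVING COUNT(*) >= 2 ORDER BY distinct_course_count ASC

Execution result:
name | distinct_course_count
Ivy Smith | 1
Ivy Brown | 1
Quinn Miller | 1
Eve Brown | 2
Tina Johnson | 2
Mia Garcia | 2
Tina Garcia | 3
Quinn Jones | 4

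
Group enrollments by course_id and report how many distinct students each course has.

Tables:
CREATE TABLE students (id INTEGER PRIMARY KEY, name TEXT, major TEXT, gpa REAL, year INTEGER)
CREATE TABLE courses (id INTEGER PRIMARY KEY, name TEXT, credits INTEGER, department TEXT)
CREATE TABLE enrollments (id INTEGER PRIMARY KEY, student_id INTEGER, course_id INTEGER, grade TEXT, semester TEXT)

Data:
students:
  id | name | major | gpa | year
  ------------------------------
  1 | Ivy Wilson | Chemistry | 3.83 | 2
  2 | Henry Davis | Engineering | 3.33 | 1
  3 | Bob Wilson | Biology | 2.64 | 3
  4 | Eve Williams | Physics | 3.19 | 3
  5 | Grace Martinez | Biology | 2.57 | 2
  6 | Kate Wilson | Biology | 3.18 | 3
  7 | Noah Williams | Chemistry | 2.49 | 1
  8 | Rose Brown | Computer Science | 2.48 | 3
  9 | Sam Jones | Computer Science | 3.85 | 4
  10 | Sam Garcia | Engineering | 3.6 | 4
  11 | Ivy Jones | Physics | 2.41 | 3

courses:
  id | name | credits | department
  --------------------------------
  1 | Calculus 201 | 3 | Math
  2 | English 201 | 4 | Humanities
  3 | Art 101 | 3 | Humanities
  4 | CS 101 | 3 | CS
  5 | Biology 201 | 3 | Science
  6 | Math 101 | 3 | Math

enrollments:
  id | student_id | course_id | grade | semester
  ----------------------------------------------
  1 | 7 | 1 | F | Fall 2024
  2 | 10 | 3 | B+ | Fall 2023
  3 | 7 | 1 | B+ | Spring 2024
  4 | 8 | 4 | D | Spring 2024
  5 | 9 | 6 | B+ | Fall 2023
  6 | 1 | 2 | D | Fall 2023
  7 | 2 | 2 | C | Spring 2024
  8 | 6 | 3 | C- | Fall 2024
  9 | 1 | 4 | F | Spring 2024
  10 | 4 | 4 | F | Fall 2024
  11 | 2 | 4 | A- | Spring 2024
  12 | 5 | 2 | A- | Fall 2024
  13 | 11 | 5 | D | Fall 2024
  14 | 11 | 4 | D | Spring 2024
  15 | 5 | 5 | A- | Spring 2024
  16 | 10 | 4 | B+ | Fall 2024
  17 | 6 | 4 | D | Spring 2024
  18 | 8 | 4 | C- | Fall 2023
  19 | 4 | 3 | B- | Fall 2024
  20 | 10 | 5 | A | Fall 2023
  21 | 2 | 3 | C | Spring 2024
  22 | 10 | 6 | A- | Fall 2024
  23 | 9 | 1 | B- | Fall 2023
SELECT course_id, COUNT(DISTINCT student_id) AS distinct_student_count FROM enrollments GROUP BY course_id

Execution result:
course_id | distinct_student_count
1 | 2
2 | 3
3 | 4
4 | 7
5 | 3
6 | 2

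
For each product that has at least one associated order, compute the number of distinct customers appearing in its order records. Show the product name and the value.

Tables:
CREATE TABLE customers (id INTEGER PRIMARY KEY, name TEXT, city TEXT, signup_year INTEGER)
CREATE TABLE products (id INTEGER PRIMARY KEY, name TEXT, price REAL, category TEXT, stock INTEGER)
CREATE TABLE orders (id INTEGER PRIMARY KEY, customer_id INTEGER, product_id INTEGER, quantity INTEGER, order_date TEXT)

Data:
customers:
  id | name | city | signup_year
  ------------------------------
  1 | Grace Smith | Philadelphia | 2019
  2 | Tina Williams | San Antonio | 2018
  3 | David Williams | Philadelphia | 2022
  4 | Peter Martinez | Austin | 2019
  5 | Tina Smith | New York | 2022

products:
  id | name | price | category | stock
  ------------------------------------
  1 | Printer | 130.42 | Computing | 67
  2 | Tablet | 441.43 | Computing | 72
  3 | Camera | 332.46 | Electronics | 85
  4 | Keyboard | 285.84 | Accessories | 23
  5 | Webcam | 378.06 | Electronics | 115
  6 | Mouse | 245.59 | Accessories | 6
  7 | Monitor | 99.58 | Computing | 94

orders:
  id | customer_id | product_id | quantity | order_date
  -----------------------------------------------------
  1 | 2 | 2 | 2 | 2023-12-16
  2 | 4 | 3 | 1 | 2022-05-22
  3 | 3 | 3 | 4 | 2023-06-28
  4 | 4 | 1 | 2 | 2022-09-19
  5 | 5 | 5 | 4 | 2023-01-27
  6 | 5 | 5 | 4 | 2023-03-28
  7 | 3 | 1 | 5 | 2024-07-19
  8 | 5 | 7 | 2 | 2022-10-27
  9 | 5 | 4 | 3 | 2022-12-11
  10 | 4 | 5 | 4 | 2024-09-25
SELECT p.name, COUNT(DISTINCT c.customer_id) AS distinct_customer_count FROM orders c JOIN products p ON c.product_id = p.id GROUP BY p.id, p.name

Execution result:
name | distinct_customer_count
Printer | 2
Tablet | 1
Camera | 2
Keyboard | 1
Webcam | 2
Monitor | 1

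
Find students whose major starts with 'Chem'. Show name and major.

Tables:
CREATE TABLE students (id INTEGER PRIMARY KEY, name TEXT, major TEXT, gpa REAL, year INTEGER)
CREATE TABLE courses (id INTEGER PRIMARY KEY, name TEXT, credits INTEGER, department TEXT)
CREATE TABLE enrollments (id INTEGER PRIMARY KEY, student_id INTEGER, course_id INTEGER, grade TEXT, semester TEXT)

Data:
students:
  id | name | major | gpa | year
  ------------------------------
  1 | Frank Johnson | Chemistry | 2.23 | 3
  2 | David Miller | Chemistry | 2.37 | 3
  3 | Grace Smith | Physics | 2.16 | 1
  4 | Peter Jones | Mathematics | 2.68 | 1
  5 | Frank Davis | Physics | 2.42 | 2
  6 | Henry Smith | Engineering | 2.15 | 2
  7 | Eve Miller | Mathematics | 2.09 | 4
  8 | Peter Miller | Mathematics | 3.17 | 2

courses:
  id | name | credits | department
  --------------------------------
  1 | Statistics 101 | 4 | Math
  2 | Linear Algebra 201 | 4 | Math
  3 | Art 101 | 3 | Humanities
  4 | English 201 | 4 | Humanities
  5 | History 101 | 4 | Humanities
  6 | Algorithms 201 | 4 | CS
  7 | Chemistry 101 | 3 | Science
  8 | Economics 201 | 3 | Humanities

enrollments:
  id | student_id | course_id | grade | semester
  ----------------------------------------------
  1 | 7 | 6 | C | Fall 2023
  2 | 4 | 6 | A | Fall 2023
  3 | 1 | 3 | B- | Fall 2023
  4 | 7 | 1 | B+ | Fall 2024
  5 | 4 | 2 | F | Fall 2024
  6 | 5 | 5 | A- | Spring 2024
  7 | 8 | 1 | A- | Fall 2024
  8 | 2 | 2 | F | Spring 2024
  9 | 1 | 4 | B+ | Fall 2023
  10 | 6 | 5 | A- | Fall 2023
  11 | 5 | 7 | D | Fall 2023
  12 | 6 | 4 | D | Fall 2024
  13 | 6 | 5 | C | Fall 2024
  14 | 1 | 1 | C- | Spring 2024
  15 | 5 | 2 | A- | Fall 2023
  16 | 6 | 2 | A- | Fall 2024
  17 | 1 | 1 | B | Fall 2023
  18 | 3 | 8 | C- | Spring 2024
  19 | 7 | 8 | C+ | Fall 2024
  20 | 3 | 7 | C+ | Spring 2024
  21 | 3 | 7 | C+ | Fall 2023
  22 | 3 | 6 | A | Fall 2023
SELECT name, major FROM students WHERE major LIKE 'Chem%'

Execution result:
name | major
Frank Johnson | Chemistry
David Miller | Chemistry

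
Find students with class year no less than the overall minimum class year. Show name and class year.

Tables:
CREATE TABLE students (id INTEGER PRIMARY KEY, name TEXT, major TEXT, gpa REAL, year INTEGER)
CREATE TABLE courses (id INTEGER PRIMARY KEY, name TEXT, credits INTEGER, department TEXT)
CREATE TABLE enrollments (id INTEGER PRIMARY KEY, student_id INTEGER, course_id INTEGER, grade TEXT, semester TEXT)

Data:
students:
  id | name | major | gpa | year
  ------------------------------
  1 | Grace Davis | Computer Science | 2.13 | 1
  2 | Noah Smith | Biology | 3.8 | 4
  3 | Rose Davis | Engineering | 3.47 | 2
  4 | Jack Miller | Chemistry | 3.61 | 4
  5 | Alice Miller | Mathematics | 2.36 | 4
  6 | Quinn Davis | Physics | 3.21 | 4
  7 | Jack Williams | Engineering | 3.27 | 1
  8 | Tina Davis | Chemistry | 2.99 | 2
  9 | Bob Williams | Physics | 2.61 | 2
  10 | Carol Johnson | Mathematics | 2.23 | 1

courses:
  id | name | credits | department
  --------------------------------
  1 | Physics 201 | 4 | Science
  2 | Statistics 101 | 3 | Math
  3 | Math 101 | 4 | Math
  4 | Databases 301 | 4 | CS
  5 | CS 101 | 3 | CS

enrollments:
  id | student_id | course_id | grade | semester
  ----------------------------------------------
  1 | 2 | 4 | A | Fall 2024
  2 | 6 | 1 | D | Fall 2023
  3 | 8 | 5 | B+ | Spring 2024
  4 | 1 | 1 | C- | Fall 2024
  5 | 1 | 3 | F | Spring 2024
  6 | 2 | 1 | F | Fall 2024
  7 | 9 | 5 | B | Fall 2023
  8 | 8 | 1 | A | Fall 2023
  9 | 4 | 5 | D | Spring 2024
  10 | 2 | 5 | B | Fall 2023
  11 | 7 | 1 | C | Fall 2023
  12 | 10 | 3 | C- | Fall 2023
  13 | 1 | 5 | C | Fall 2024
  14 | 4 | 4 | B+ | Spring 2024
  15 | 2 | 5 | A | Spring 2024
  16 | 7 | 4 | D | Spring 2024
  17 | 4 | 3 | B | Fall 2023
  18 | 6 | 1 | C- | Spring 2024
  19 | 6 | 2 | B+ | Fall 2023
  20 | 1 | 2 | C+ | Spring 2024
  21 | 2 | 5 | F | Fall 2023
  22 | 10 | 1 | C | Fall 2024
SELECT name, year FROM students WHERE year >= (SELECT MIN(year) FROM students)

Execution result:
name | year
Grace Davis | 1
Noah Smith | 4
Rose Davis | 2
Jack Miller | 4
Alice Miller | 4
Quinn Davis | 4
Jack Williams | 1
Tina Davis | 2
Bob Williams | 2
Carol Johnson | 1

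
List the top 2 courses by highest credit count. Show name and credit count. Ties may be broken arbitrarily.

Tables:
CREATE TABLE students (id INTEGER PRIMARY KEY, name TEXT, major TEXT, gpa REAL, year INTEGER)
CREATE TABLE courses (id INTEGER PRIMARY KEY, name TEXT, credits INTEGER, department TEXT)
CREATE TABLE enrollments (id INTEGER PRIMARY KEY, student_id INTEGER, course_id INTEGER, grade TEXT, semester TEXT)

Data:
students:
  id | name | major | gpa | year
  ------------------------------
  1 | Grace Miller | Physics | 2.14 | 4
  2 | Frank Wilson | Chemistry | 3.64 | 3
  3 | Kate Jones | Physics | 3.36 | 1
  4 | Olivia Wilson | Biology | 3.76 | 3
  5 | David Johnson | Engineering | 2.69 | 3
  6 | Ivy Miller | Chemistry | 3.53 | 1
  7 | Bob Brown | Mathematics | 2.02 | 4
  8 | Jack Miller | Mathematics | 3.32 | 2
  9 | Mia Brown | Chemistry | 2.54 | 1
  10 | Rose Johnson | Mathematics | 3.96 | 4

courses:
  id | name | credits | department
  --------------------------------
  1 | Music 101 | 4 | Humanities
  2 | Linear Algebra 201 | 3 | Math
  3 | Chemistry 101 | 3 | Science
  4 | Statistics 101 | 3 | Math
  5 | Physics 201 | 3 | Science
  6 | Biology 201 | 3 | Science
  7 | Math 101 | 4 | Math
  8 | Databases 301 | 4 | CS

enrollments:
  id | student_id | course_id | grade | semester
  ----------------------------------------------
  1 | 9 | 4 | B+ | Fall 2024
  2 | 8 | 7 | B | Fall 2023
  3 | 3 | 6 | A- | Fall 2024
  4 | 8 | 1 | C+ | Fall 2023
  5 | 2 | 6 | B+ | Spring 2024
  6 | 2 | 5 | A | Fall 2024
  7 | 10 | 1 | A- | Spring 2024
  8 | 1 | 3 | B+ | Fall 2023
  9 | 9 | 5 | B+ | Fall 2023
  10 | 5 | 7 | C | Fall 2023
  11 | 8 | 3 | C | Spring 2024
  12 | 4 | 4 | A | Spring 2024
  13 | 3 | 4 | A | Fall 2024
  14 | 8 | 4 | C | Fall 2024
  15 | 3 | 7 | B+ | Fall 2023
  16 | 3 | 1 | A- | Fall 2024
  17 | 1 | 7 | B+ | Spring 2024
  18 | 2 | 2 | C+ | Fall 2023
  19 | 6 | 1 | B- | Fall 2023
SELECT name, credits FROM courses ORDER BY credits DESC LIMIT 2

Execution result:
name | credits
Music 101 | 4
Math 101 | 4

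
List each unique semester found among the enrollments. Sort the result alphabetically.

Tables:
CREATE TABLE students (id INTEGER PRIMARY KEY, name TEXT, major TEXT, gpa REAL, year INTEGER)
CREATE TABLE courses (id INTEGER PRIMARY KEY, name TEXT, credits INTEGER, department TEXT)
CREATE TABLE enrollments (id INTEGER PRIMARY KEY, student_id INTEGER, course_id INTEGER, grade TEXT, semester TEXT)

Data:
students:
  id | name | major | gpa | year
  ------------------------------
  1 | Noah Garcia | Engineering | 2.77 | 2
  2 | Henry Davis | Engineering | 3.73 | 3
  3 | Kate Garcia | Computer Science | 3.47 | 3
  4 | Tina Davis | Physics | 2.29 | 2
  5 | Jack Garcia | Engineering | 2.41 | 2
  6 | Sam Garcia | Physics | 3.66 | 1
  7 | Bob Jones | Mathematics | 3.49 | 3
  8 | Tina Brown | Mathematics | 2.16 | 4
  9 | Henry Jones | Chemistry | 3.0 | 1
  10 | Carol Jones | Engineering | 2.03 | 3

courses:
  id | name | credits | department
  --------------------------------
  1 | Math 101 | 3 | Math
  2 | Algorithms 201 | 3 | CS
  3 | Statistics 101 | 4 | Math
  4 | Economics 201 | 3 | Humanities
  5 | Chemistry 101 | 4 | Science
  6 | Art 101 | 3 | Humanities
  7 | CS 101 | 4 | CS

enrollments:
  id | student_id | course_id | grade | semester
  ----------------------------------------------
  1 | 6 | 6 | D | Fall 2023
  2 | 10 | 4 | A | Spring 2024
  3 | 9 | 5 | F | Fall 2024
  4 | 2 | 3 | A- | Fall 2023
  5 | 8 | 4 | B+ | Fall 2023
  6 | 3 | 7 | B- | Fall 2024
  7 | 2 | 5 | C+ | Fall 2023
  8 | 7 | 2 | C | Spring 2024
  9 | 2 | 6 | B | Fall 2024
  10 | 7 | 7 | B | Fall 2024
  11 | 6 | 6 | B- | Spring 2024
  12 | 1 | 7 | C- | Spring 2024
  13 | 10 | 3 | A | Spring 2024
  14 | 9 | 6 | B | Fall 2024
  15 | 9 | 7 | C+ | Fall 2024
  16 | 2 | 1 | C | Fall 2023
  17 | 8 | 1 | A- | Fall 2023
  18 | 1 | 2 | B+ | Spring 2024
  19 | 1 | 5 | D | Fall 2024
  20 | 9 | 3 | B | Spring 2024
SELECT DISTINCT semester FROM enrollments ORDER BY semester

Execution result:
semester
Fall 2023
Fall 2024
Spring 2024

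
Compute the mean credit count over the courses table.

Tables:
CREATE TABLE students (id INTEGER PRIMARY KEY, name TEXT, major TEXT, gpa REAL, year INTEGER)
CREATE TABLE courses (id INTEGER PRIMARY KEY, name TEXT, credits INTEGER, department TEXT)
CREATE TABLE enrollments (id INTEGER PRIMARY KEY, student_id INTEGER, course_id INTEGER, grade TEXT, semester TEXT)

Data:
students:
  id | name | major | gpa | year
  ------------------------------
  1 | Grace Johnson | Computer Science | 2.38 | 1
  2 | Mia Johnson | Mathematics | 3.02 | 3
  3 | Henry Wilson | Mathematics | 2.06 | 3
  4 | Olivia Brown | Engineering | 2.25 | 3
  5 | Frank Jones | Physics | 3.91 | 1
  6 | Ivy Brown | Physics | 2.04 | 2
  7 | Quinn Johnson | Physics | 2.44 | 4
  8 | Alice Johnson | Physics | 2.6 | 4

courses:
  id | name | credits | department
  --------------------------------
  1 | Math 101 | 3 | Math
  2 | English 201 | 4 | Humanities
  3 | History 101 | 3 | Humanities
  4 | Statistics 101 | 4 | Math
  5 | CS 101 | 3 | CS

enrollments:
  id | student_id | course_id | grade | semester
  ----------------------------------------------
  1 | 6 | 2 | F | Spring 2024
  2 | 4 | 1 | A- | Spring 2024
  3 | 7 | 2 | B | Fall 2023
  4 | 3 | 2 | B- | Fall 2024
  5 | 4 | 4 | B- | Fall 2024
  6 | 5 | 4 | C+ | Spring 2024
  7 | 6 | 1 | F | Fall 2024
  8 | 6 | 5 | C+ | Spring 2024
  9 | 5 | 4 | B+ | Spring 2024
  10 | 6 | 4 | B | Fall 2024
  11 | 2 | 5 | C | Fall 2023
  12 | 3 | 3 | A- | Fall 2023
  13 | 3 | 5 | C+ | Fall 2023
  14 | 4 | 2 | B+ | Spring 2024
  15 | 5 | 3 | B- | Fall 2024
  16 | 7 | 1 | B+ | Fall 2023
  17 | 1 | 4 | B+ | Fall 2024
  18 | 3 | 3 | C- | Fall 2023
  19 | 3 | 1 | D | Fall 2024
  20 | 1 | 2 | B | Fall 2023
SELECT AVG(credits) FROM courses

Execution result:
3.40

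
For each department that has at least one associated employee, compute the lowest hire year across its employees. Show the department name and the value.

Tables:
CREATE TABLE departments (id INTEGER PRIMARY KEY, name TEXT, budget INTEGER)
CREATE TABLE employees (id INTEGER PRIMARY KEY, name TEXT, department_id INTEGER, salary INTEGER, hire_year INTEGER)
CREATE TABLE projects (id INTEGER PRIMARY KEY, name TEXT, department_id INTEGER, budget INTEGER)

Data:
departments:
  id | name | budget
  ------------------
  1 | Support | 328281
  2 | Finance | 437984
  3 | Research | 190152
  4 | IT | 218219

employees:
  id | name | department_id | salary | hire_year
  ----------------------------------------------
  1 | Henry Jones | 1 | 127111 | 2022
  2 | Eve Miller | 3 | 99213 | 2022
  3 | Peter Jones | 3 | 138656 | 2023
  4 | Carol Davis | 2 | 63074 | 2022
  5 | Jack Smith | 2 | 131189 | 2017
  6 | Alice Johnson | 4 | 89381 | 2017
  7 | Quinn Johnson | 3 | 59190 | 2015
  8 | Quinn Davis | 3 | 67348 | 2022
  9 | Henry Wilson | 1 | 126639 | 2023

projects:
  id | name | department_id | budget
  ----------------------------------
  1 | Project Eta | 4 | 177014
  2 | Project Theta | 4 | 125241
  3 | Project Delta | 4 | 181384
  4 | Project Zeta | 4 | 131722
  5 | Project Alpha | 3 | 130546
SELECT p.name, MIN(c.hire_year) AS min_hire_year FROM employees c JOIN departments p ON c.department_id = p.id GROUP BY p.id, p.name

Execution result:
name | min_hire_year
Support | 2022
Finance | 2017
Research | 2015
IT | 2017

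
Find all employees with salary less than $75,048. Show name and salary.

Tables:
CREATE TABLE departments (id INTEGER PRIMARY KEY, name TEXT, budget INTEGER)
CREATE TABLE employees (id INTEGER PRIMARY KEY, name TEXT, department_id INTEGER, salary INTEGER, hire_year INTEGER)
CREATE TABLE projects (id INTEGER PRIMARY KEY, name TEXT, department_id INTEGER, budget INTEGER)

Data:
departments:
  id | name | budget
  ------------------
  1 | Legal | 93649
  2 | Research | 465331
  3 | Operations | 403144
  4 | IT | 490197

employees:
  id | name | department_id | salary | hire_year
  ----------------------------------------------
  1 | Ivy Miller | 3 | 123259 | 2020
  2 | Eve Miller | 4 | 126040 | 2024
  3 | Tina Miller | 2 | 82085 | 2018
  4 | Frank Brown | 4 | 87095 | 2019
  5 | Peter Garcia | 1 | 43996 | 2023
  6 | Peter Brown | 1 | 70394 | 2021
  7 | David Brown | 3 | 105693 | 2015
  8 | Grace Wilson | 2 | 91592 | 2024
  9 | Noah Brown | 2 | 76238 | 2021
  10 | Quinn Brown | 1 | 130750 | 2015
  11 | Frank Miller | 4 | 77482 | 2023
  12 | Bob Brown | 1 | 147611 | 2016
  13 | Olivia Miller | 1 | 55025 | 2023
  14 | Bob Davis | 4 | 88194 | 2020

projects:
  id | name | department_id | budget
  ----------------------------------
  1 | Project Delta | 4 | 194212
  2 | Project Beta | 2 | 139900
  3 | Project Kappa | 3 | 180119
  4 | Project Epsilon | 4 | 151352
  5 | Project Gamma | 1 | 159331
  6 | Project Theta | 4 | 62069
SELECT name, salary FROM employees WHERE salary < 75048

Execution result:
name | salary
Peter Garcia | 43996
Peter Brown | 70394
Olivia Miller | 55025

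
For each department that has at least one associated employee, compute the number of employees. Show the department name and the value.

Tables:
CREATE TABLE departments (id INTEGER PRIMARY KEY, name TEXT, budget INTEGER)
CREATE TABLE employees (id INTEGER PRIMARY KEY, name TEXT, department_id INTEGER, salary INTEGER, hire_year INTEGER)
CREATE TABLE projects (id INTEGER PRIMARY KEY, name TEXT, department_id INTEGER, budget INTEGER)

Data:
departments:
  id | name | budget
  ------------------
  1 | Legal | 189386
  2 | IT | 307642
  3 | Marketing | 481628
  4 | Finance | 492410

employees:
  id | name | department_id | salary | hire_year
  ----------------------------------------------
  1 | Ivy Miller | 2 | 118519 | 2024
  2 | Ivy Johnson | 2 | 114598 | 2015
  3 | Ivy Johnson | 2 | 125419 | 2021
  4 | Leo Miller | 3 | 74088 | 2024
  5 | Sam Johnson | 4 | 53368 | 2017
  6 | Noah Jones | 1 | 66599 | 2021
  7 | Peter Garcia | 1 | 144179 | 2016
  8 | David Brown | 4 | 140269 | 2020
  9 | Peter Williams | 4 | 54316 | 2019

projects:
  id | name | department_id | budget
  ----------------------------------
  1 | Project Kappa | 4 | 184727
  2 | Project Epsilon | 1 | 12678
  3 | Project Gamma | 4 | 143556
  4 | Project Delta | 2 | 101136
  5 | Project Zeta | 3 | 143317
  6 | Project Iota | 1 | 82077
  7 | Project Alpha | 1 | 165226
SELECT p.name, COUNT(*) AS n FROM employees c JOIN departments p ON c.department_id = p.id GROUP BY p.id, p.name

Execution result:
name | n
Legal | 2
IT | 3
Marketing | 1
Finance | 3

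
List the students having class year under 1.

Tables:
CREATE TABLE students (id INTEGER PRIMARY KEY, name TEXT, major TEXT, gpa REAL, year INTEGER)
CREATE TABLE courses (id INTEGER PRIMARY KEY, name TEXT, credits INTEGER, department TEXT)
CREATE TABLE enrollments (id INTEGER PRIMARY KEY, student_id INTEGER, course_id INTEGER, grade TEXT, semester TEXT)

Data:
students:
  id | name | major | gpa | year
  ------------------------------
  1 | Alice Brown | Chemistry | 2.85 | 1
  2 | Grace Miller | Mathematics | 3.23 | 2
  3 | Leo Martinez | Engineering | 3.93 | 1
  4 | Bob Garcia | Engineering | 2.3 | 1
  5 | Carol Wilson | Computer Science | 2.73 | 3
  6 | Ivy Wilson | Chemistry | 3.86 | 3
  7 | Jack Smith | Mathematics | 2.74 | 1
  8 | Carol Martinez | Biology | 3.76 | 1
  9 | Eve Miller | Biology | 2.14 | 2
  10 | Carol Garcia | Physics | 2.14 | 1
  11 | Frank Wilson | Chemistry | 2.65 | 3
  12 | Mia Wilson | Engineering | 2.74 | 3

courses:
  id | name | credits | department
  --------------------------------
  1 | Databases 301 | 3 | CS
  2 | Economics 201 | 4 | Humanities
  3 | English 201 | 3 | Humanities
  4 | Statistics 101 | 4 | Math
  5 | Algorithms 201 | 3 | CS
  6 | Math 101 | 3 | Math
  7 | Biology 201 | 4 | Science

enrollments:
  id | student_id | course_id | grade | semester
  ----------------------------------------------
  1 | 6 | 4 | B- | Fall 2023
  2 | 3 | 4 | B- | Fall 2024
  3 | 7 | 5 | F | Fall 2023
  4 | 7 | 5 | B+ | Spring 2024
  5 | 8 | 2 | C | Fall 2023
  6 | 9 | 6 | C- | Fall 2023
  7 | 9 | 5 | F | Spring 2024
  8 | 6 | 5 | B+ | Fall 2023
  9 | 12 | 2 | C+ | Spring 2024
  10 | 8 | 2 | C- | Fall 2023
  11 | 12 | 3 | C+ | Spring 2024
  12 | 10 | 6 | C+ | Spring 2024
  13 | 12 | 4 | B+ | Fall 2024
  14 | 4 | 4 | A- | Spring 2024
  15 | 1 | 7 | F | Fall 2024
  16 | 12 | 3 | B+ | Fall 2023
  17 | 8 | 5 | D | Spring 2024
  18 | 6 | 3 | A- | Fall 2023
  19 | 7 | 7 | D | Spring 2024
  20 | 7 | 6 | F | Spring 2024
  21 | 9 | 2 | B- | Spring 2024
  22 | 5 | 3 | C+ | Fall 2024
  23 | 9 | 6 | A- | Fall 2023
SELECT name, year FROM students WHERE year < 1

Execution result:
(no rows)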